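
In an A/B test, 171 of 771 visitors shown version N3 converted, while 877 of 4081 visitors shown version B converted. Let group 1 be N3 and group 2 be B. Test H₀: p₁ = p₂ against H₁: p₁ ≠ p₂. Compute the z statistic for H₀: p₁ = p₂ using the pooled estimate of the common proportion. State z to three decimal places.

z = 0.426

p̂₁ = 171/771 ≈ 0.22179, p̂₂ = 877/4081 ≈ 0.21490.
Pooled p̂ = (171+877)/(771+4081) = 1048/4852 = 0.21599.
SE = √(0.16934 × 0.00154205) = 0.01616.
z = (0.22179 − 0.21490)/0.01616 = 0.00689/0.01616 = 0.426.
p-value = 2·P(Z > 0.426) ≈ 0.6698.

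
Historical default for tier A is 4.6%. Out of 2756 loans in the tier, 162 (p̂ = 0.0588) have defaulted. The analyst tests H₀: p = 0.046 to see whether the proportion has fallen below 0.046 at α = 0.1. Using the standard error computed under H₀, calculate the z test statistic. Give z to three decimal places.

p̂ = 162/2756 = 0.05878.
Standard error under H₀: √(0.046×0.954/2756) = 0.00399.
z = (0.05878 − 0.046)/0.00399 = 0.01278/0.00399 = 3.203.
p-value = P(Z < 3.203) ≈ 0.9993; since p > α = 0.1, fail to reject H₀.

z = 3.203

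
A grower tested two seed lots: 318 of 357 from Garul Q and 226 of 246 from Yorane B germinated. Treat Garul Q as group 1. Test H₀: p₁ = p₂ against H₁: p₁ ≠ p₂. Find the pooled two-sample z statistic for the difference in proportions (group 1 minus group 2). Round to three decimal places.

z = -1.135

p̂₁ = 318/357 ≈ 0.89076, p̂₂ = 226/246 ≈ 0.91870.
Pooled p̂ = (318+226)/(357+246) = 544/603 = 0.90216.
SE = √(p̂(1−p̂)(1/n₁+1/n₂)) = √(0.90216·0.09784·0.00686616) = √(0.00060608) = 0.02462.
z = (0.89076 − 0.91870)/0.02462 = -0.02794/0.02462 = -1.135.
Two-sided p-value ≈ 2·Φ(−1.135) = 0.2564.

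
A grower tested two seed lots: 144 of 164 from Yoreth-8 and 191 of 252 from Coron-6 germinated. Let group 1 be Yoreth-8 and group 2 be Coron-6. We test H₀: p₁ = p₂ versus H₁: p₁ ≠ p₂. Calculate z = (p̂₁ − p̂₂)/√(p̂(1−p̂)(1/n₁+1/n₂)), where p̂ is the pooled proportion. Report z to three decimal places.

p̂₁ = 144/164 ≈ 0.87805, p̂₂ = 191/252 ≈ 0.75794.
Pooled p̂ = (144+191)/(164+252) = 335/416 = 0.80529.
SE = √(0.156799 × 0.0100658) = 0.03973.
z = (0.87805 − 0.75794)/0.03973 = 0.12011/0.03973 = 3.023.

z = 3.023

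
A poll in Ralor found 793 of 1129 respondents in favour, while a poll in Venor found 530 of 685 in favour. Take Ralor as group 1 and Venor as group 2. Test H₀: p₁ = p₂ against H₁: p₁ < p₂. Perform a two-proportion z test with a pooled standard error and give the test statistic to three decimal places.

p̂₁ = 793/1129 = 0.70239, p̂₂ = 530/685 = 0.77372.
Pooled p̂ = (793+530)/(1129+685) = 1323/1814 = 0.72933.
SE = √(p̂(1−p̂)(1/n₁+1/n₂)) = √(0.72933·0.27067·0.00234559) = √(0.000463041) = 0.02152.
z = (0.70239 − 0.77372)/0.02152 = -0.07133/0.02152 = -3.315.
p-value = P(Z < -3.315) ≈ 0.0005.

z = -3.315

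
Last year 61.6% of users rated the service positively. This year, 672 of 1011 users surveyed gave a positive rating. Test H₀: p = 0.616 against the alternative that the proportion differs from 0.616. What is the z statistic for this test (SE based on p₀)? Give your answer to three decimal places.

p̂ = 672/1011 ≈ 0.664688.
Under H₀, SE = √(0.616·0.384/1011) = √(0.00023397) = 0.015296.
z = (0.664688 − 0.616)/0.015296 = 0.048688/0.015296 = 3.183.
p-value = 2·P(Z > 3.183) ≈ 0.0015.

z = 3.183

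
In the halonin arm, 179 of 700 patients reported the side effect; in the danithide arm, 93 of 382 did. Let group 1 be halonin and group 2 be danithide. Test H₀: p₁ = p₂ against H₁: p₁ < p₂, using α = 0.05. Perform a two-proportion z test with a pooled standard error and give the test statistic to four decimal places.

p̂₁ = 179/700 ≈ 0.255714, p̂₂ = 93/382 ≈ 0.243455.
Pooled p̂ = (179+93)/(700+382) = 272/1082 = 0.251386.
SE = √(0.188191 × 0.00404637) = 0.027595.
z = (0.255714 − 0.243455)/0.027595 = 0.012259/0.027595 = 0.4442.
p-value = P(Z < 0.444) ≈ 0.6716. With α = 0.05, fail to reject H₀.

z = 0.4442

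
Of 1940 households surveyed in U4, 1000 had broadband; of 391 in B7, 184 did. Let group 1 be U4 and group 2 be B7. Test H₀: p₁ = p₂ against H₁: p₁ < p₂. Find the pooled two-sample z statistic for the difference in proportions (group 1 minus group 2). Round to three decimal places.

p̂₁ = 1000/1940 = 0.51546, p̂₂ = 184/391 = 0.47059.
Pooled p̂ = (1000+184)/(1940+391) = 1184/2331 = 0.50794.
SE = √(0.249937 × 0.00307301) = 0.02771.
z = (0.51546 − 0.47059)/0.02771 = 0.04487/0.02771 = 1.619.
p-value = P(Z < 1.619) ≈ 0.9473.

z = 1.619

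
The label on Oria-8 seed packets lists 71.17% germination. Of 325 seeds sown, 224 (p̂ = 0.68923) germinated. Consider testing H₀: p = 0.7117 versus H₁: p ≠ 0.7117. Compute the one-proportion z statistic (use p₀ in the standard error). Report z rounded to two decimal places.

p̂ = 224/325 ≈ 0.68923.
SE = √(p₀(1−p₀)/n) = √(0.20518/325) = 0.02513.
z = (0.68923 − 0.7117)/0.02513 = -0.02247/0.02513 = -0.89.

z = -0.89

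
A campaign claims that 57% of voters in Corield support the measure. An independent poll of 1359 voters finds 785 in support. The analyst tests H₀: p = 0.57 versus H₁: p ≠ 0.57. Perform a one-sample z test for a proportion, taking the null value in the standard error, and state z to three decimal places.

z = 0.568

p̂ = 785/1359 = 0.57763.
Standard error under H₀: √(0.57×0.43/1359) = 0.01343.
z = (0.57763 − 0.57)/0.01343 = 0.00763/0.01343 = 0.568.
Two-sided p-value ≈ 2·Φ(−0.568) = 0.5699.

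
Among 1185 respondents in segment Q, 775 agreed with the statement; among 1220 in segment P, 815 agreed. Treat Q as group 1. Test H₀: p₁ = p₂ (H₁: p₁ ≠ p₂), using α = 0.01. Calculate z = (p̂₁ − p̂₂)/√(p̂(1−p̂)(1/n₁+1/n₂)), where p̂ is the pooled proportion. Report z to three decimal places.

p̂₁ = 775/1185 ≈ 0.65401, p̂₂ = 815/1220 ≈ 0.66803.
Pooled p̂ = (775+815)/(1185+1220) = 1590/2405 = 0.66112.
SE = √(p̂(1−p̂)(1/n₁+1/n₂)) = √(0.66112·0.33888·0.00166355) = √(0.000372702) = 0.01931.
z = (0.65401 − 0.66803)/0.01931 = -0.01402/0.01931 = -0.726.
Two-sided p-value ≈ 2·Φ(−0.726) = 0.4676. With α = 0.01, fail to reject H₀.

z = -0.726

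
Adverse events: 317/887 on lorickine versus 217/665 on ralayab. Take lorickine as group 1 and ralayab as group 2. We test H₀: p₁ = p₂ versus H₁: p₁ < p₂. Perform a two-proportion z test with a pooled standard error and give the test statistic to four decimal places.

p̂₁ = 317/887 ≈ 0.357384, p̂₂ = 217/665 ≈ 0.326316.
Pooled p̂ = (317+217)/(887+665) = 534/1552 = 0.344072.
SE = √(0.225687 × 0.00263116) = 0.024368.
z = (0.357384 − 0.326316)/0.024368 = 0.031068/0.024368 = 1.2750.

z = 1.2750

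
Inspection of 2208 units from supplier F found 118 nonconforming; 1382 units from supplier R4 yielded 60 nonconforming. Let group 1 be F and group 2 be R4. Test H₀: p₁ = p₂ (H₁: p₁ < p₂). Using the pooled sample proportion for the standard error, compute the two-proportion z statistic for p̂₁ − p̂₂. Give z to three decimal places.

p̂₁ = 118/2208 ≈ 0.053442, p̂₂ = 60/1382 ≈ 0.043415.
Pooled p̂ = (118+60)/(2208+1382) = 178/3590 = 0.049582.
SE = √(0.0471238 × 0.00117649) = 0.007446.
z = (0.053442 − 0.043415)/0.007446 = 0.010027/0.007446 = 1.347.

z = 1.347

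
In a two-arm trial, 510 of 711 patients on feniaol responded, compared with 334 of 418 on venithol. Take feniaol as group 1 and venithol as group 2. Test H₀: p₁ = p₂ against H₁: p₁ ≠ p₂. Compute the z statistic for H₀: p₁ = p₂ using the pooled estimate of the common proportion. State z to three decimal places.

p̂₁ = 510/711 ≈ 0.71730, p̂₂ = 334/418 ≈ 0.79904.
Pooled p̂ = (510+334)/(711+418) = 844/1129 = 0.74756.
SE = √(0.188712 × 0.00379881) = 0.02677.
z = (0.71730 − 0.79904)/0.02677 = -0.08174/0.02677 = -3.053.
Two-sided p-value ≈ 2·Φ(−3.053) = 0.0023.

z = -3.053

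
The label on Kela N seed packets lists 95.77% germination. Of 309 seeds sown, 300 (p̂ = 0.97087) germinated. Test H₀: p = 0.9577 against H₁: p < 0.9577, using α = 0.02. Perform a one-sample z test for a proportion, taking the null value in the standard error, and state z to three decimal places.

p̂ = 300/309 ≈ 0.970874.
Standard error under H₀: √(0.9577×0.0423/309) = 0.011450.
z = (0.970874 − 0.9577)/0.011450 = 0.013174/0.011450 = 1.151.
p-value = P(Z < 1.151) ≈ 0.8750, so at α = 0.02 we fail to reject H₀.

z = 1.151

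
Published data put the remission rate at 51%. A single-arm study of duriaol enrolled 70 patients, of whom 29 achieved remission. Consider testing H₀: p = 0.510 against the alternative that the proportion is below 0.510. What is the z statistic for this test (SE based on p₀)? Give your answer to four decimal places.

z = -1.6019

p̂ = 29/70 = 0.414286.
Standard error under H₀: √(0.51×0.49/70) = 0.059749.
z = (0.414286 − 0.51)/0.059749 = -0.095714/0.059749 = -1.6019.
p-value = P(Z < -1.602) ≈ 0.0546.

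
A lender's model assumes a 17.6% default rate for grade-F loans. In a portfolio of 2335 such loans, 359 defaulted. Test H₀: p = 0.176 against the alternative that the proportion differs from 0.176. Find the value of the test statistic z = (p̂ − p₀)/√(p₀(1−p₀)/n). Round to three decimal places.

z = -2.824

p̂ = 359/2335 = 0.15375.
Under H₀, SE = √(0.176·0.824/2335) = √(6.21088e-05) = 0.00788.
z = (0.15375 − 0.176)/0.00788 = -0.02225/0.00788 = -2.824.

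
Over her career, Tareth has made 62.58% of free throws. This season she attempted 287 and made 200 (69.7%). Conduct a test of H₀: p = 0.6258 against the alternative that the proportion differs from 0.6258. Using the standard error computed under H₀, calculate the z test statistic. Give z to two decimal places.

p̂ = 200/287 ≈ 0.6969.
Under H₀, SE = √(0.6258·0.3742/287) = √(0.000815939) = 0.0286.
z = (0.6969 − 0.6258)/0.0286 = 0.0711/0.0286 = 2.49.

z = 2.49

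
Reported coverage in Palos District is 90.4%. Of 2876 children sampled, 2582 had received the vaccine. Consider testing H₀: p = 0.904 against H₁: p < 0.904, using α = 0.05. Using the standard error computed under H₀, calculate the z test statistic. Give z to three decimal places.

z = -1.133

p̂ = 2582/2876 = 0.897775.
SE = √(p₀(1−p₀)/n) = √(0.086784/2876) = 0.005493.
z = (0.897775 − 0.904)/0.005493 = -0.006225/0.005493 = -1.133.
p-value = P(Z < -1.133) ≈ 0.1285, so at α = 0.05 we fail to reject H₀.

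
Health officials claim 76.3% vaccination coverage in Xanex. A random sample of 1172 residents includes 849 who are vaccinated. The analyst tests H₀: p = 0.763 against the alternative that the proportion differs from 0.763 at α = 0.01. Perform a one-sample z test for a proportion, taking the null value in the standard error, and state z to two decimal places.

z = -3.11

p̂ = 849/1172 = 0.7244.
Standard error under H₀: √(0.763×0.237/1172) = 0.0124.
z = (0.7244 − 0.763)/0.0124 = -0.0386/0.0124 = -3.11.
Two-sided p-value ≈ 2·Φ(−3.107) = 0.0019, so at α = 0.01 we reject H₀.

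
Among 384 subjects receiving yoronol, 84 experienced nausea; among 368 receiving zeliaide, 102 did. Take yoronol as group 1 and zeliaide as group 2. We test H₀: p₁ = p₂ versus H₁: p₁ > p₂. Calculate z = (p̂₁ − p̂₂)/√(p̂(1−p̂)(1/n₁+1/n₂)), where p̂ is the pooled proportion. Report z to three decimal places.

p̂₁ = 84/384 = 0.21875, p̂₂ = 102/368 = 0.27717.
Pooled p̂ = (84+102)/(384+368) = 186/752 = 0.24734.
SE = √(p̂(1−p̂)(1/n₁+1/n₂)) = √(0.24734·0.75266·0.00532156) = √(0.000990678) = 0.03148.
z = (0.21875 − 0.27717)/0.03148 = -0.05842/0.03148 = -1.856.
p-value = P(Z > -1.856) ≈ 0.9683.

z = -1.856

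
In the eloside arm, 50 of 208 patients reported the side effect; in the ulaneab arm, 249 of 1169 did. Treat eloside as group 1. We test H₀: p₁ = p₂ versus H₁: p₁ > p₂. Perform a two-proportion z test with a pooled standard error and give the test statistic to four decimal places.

z = 0.8825

p̂₁ = 50/208 ≈ 0.240385, p̂₂ = 249/1169 ≈ 0.213003.
Pooled p̂ = (50+249)/(208+1169) = 299/1377 = 0.217139.
SE = √(0.169989 × 0.00566312) = 0.031027.
z = (0.240385 − 0.213003)/0.031027 = 0.027382/0.031027 = 0.8825.
p-value = P(Z > 0.883) ≈ 0.1887.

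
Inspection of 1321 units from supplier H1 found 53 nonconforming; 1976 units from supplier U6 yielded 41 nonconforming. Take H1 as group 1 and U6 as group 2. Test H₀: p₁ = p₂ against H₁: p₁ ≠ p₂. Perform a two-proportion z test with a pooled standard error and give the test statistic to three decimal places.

p̂₁ = 53/1321 = 0.040121, p̂₂ = 41/1976 = 0.020749.
Pooled p̂ = (53+41)/(1321+1976) = 94/3297 = 0.028511.
SE = √(0.0276979 × 0.00126308) = 0.005915.
z = (0.040121 − 0.020749)/0.005915 = 0.019372/0.005915 = 3.275.
p-value = 2·P(Z > 3.275) ≈ 0.0011.

z = 3.275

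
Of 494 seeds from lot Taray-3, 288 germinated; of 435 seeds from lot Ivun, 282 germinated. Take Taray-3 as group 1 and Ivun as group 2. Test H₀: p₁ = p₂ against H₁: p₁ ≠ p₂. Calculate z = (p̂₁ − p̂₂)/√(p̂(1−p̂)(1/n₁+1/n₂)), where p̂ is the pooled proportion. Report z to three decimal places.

p̂₁ = 288/494 = 0.58300, p̂₂ = 282/435 = 0.64828.
Pooled p̂ = (288+282)/(494+435) = 570/929 = 0.61356.
SE = √(p̂(1−p̂)(1/n₁+1/n₂)) = √(0.61356·0.38644·0.00432314) = √(0.00102503) = 0.03202.
z = (0.58300 − 0.64828)/0.03202 = -0.06528/0.03202 = -2.039.

z = -2.039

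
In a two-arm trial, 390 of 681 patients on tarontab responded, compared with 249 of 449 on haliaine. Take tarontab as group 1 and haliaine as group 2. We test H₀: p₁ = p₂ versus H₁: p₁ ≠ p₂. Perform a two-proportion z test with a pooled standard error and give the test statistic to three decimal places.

z = 0.601

p̂₁ = 390/681 ≈ 0.57269, p̂₂ = 249/449 ≈ 0.55457.
Pooled p̂ = (390+249)/(681+449) = 639/1130 = 0.56549.
SE = √(0.245711 × 0.0036956) = 0.03013.
z = (0.57269 − 0.55457)/0.03013 = 0.01812/0.03013 = 0.601.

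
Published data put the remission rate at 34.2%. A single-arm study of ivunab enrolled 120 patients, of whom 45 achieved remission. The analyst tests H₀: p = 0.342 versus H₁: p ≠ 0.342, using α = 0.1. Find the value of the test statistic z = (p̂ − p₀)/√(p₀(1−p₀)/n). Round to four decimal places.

p̂ = 45/120 = 0.375000.
SE = √(p₀(1−p₀)/n) = √(0.22504/120) = 0.043305.
z = (0.375000 − 0.342)/0.043305 = 0.033000/0.043305 = 0.7620.
Two-sided p-value ≈ 2·Φ(−0.762) = 0.4460, so at α = 0.1 we fail to reject H₀.

z = 0.7620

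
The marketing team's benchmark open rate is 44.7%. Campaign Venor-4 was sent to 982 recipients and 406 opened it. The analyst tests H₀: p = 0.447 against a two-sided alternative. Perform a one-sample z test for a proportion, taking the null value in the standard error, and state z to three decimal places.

z = -2.115

p̂ = 406/982 ≈ 0.41344.
Under H₀, SE = √(0.447·0.553/982) = √(0.000251722) = 0.01587.
z = (0.41344 − 0.447)/0.01587 = -0.03356/0.01587 = -2.115.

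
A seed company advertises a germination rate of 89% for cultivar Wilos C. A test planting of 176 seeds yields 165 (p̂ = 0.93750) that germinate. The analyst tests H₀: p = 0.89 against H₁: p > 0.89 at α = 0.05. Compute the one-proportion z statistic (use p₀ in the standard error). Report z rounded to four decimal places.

p̂ = 165/176 = 0.937500.
Standard error under H₀: √(0.89×0.11/176) = 0.023585.
z = (0.937500 − 0.89)/0.023585 = 0.047500/0.023585 = 2.0140.
p-value = P(Z > 2.014) ≈ 0.0220, so at α = 0.05 we reject H₀.

z = 2.0140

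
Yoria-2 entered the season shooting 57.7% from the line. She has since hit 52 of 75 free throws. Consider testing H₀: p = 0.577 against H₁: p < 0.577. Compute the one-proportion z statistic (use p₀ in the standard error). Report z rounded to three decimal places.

z = 2.039

p̂ = 52/75 = 0.69333.
Under H₀, SE = √(0.577·0.423/75) = √(0.00325428) = 0.05705.
z = (0.69333 − 0.577)/0.05705 = 0.11633/0.05705 = 2.039.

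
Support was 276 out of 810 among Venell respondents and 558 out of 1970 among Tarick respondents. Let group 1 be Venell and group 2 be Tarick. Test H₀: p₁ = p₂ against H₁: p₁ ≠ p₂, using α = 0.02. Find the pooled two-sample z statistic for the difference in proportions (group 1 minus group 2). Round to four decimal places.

p̂₁ = 276/810 ≈ 0.3407407, p̂₂ = 558/1970 ≈ 0.2832487.
Pooled p̂ = (276+558)/(810+1970) = 834/2780 = 0.3000000.
SE = √(0.21 × 0.00174218) = 0.0191274.
z = (0.3407407 − 0.2832487)/0.0191274 = 0.0574920/0.0191274 = 3.0057.
Two-sided p-value ≈ 2·Φ(−3.006) = 0.0026. With α = 0.02, reject H₀.

z = 3.0057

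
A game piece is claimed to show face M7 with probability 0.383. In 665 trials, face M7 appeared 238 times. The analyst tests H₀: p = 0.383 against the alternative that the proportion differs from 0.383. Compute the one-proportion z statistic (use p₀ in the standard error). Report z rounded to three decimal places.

p̂ = 238/665 ≈ 0.35789.
Under H₀, SE = √(0.383·0.617/665) = √(0.000355355) = 0.01885.
z = (0.35789 − 0.383)/0.01885 = -0.02511/0.01885 = -1.332.

z = -1.332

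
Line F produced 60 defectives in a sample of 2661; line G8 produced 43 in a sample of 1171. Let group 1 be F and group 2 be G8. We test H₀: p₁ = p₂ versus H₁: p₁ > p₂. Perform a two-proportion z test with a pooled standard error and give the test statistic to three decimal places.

p̂₁ = 60/2661 = 0.02255, p̂₂ = 43/1171 = 0.03672.
Pooled p̂ = (60+43)/(2661+1171) = 103/3832 = 0.02688.
SE = √(0.0261564 × 0.00122977) = 0.00567.
z = (0.02255 − 0.03672)/0.00567 = -0.01417/0.00567 = -2.499.

z = -2.499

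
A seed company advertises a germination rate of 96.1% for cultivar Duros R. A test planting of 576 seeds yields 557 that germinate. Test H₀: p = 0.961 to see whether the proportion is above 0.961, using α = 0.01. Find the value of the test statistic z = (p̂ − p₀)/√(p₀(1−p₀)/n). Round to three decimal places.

z = 0.746

p̂ = 557/576 ≈ 0.967014.
Standard error under H₀: √(0.961×0.039/576) = 0.008066.
z = (0.967014 − 0.961)/0.008066 = 0.006014/0.008066 = 0.746.
p-value = P(Z > 0.746) ≈ 0.2280. With α = 0.01, fail to reject H₀.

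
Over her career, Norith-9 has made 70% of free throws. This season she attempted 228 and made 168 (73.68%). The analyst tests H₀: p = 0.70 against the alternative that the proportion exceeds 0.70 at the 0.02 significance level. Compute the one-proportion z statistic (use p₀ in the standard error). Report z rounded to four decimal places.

z = 1.2140

p̂ = 168/228 ≈ 0.7368421.
Under H₀, SE = √(0.7·0.3/228) = √(0.000921053) = 0.0303488.
z = (0.7368421 − 0.7)/0.0303488 = 0.0368421/0.0303488 = 1.2140.
p-value = P(Z > 1.214) ≈ 0.1124; since p > α = 0.02, fail to reject H₀.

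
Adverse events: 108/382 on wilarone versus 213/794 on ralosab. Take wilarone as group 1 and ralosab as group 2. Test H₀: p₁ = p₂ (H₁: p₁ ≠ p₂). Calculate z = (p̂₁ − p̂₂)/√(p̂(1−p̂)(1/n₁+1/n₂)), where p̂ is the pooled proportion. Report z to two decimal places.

p̂₁ = 108/382 ≈ 0.2827, p̂₂ = 213/794 ≈ 0.2683.
Pooled p̂ = (108+213)/(382+794) = 321/1176 = 0.2730.
SE = √(p̂(1−p̂)(1/n₁+1/n₂)) = √(0.2730·0.7270·0.00387725) = √(0.000769449) = 0.0277.
z = (0.2827 − 0.2683)/0.0277 = 0.0144/0.0277 = 0.52.
p-value = 2·P(Z > 0.521) ≈ 0.6022.

z = 0.52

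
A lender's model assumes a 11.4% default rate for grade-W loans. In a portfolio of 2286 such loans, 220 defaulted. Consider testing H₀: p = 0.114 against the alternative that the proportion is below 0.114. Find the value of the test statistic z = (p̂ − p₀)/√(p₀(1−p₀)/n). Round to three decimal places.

p̂ = 220/2286 = 0.096238.
Under H₀, SE = √(0.114·0.886/2286) = √(4.41837e-05) = 0.006647.
z = (0.096238 − 0.114)/0.006647 = -0.017762/0.006647 = -2.672.
p-value = P(Z < -2.672) ≈ 0.0038.

z = -2.672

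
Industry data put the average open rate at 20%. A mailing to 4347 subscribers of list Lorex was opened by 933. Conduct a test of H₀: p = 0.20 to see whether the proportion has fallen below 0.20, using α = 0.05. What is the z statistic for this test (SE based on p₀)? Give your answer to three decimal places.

p̂ = 933/4347 ≈ 0.214631.
Under H₀, SE = √(0.2·0.8/4347) = √(3.6807e-05) = 0.006067.
z = (0.214631 − 0.2)/0.006067 = 0.014631/0.006067 = 2.412.
p-value = P(Z < 2.412) ≈ 0.9921. With α = 0.05, fail to reject H₀.

z = 2.412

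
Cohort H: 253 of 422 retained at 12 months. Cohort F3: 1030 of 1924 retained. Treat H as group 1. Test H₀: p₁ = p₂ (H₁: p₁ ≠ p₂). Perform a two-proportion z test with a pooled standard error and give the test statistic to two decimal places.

z = 2.40

p̂₁ = 253/422 ≈ 0.5995, p̂₂ = 1030/1924 ≈ 0.5353.
Pooled p̂ = (253+1030)/(422+1924) = 1283/2346 = 0.5469.
SE = √(0.247801 × 0.00288942) = 0.0268.
z = (0.5995 − 0.5353)/0.0268 = 0.0642/0.0268 = 2.40.
p-value = 2·P(Z > 2.399) ≈ 0.0165.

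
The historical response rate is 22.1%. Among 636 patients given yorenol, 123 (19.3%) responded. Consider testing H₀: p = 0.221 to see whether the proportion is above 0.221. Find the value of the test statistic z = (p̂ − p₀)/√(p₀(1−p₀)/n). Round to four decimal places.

z = -1.6778

p̂ = 123/636 = 0.1933962.
Under H₀, SE = √(0.221·0.779/636) = √(0.00027069) = 0.0164527.
z = (0.1933962 − 0.221)/0.0164527 = -0.0276038/0.0164527 = -1.6778.
p-value = P(Z > -1.678) ≈ 0.9533.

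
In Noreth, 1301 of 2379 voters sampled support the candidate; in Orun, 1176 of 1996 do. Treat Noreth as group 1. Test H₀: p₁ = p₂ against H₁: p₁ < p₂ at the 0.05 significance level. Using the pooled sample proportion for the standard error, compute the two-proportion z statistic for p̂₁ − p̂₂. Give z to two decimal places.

p̂₁ = 1301/2379 = 0.54687, p̂₂ = 1176/1996 = 0.58918.
Pooled p̂ = (1301+1176)/(2379+1996) = 2477/4375 = 0.56617.
SE = √(0.245621 × 0.000921347) = 0.01504.
z = (0.54687 − 0.58918)/0.01504 = -0.04231/0.01504 = -2.81.
p-value = P(Z < -2.813) ≈ 0.0025, so at α = 0.05 we reject H₀.

z = -2.81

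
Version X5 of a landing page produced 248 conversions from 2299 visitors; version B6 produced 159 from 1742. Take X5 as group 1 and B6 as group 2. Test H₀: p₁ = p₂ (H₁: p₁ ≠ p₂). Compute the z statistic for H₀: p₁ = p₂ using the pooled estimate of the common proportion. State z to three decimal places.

z = 1.736

p̂₁ = 248/2299 ≈ 0.10787, p̂₂ = 159/1742 ≈ 0.09127.
Pooled p̂ = (248+159)/(2299+1742) = 407/4041 = 0.10072.
SE = √(p̂(1−p̂)(1/n₁+1/n₂)) = √(0.10072·0.89928·0.00100902) = √(9.1391e-05) = 0.00956.
z = (0.10787 − 0.09127)/0.00956 = 0.01660/0.00956 = 1.736.
p-value = 2·P(Z > 1.736) ≈ 0.0825.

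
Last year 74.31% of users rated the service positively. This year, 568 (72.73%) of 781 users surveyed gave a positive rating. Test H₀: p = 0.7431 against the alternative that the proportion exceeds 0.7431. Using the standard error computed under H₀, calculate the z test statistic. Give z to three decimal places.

p̂ = 568/781 = 0.727273.
Under H₀, SE = √(0.7431·0.2569/781) = √(0.000244433) = 0.015634.
z = (0.727273 − 0.7431)/0.015634 = -0.015827/0.015634 = -1.012.
p-value = P(Z > -1.012) ≈ 0.8443.

z = -1.012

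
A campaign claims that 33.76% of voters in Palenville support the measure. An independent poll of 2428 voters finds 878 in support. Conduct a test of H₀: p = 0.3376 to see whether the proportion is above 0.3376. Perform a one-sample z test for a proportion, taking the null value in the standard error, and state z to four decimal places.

p̂ = 878/2428 ≈ 0.3616145.
Under H₀, SE = √(0.3376·0.6624/2428) = √(9.21031e-05) = 0.0095970.
z = (0.3616145 − 0.3376)/0.0095970 = 0.0240145/0.0095970 = 2.5023.

z = 2.5023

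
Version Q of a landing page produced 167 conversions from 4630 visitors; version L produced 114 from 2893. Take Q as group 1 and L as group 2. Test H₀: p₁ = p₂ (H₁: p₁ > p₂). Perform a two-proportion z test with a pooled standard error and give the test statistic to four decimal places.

p̂₁ = 167/4630 ≈ 0.0360691, p̂₂ = 114/2893 ≈ 0.0394055.
Pooled p̂ = (167+114)/(4630+2893) = 281/7523 = 0.0373521.
SE = √(0.0359569 × 0.000561645) = 0.0044939.
z = (0.0360691 − 0.0394055)/0.0044939 = -0.0033364/0.0044939 = -0.7424.

z = -0.7424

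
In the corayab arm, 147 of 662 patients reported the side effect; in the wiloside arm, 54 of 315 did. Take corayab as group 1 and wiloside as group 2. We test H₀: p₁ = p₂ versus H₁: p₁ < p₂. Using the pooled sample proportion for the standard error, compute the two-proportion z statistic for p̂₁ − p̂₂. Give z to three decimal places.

p̂₁ = 147/662 ≈ 0.222054, p̂₂ = 54/315 ≈ 0.171429.
Pooled p̂ = (147+54)/(662+315) = 201/977 = 0.205732.
SE = √(p̂(1−p̂)(1/n₁+1/n₂)) = √(0.205732·0.794268·0.00468518) = √(0.000765587) = 0.027669.
z = (0.222054 − 0.171429)/0.027669 = 0.050625/0.027669 = 1.830.
p-value = P(Z < 1.830) ≈ 0.9664.

z = 1.830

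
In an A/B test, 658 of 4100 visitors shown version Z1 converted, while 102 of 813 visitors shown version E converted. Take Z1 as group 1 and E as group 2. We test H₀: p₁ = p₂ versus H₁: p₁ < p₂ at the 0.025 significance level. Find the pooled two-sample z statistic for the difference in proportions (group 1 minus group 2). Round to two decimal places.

z = 2.52

p̂₁ = 658/4100 = 0.1605, p̂₂ = 102/813 = 0.1255.
Pooled p̂ = (658+102)/(4100+813) = 760/4913 = 0.1547.
SE = √(0.130762 × 0.00147391) = 0.0139.
z = (0.1605 − 0.1255)/0.0139 = 0.0350/0.0139 = 2.52.
p-value = P(Z < 2.523) ≈ 0.9942; since p > α = 0.025, fail to reject H₀.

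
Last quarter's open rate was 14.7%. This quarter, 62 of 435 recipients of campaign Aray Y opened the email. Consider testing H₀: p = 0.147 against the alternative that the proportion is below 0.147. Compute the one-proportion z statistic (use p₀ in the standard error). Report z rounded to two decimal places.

p̂ = 62/435 = 0.1425.
SE = √(p₀(1−p₀)/n) = √(0.12539/435) = 0.0170.
z = (0.1425 − 0.147)/0.0170 = -0.0045/0.0170 = -0.26.

z = -0.26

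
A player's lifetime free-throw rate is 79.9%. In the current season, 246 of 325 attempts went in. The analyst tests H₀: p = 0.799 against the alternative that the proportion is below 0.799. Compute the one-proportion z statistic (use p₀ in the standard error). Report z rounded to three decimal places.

p̂ = 246/325 = 0.75692.
SE = √(p₀(1−p₀)/n) = √(0.1606/325) = 0.02223.
z = (0.75692 − 0.799)/0.02223 = -0.04208/0.02223 = -1.893.
p-value = P(Z < -1.893) ≈ 0.0292.

z = -1.893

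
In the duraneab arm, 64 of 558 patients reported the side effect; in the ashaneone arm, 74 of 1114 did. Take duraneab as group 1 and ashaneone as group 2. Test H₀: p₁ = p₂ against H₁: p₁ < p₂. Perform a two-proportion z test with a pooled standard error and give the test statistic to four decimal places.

z = 3.3821

p̂₁ = 64/558 = 0.1146953, p̂₂ = 74/1114 = 0.0664273.
Pooled p̂ = (64+74)/(558+1114) = 138/1672 = 0.0825359.
SE = √(p̂(1−p̂)(1/n₁+1/n₂)) = √(0.0825359·0.9174641·0.00268978) = √(0.00020368) = 0.0142717.
z = (0.1146953 − 0.0664273)/0.0142717 = 0.0482680/0.0142717 = 3.3821.
p-value = P(Z < 3.382) ≈ 0.9996.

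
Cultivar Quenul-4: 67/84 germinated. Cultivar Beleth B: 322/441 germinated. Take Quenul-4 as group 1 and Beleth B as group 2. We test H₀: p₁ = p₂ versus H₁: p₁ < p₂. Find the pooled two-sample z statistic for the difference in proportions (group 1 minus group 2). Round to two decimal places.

z = 1.29

p̂₁ = 67/84 = 0.7976, p̂₂ = 322/441 = 0.7302.
Pooled p̂ = (67+322)/(84+441) = 389/525 = 0.7410.
SE = √(0.191942 × 0.0141723) = 0.0522.
z = (0.7976 − 0.7302)/0.0522 = 0.0674/0.0522 = 1.29.
p-value = P(Z < 1.293) ≈ 0.9021.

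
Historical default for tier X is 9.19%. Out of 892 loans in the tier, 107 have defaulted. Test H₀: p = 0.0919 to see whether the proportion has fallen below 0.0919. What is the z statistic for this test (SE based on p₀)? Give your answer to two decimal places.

z = 2.90

p̂ = 107/892 ≈ 0.1200.
SE = √(p₀(1−p₀)/n) = √(0.083454/892) = 0.0097.
z = (0.1200 − 0.0919)/0.0097 = 0.0281/0.0097 = 2.90.
p-value = P(Z < 2.900) ≈ 0.9981.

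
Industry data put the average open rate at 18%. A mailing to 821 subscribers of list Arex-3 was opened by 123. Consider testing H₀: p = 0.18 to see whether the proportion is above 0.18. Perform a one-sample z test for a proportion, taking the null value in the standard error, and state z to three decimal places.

z = -2.251

p̂ = 123/821 ≈ 0.14982.
Under H₀, SE = √(0.18·0.82/821) = √(0.000179781) = 0.01341.
z = (0.14982 − 0.18)/0.01341 = -0.03018/0.01341 = -2.251.
p-value = P(Z > -2.251) ≈ 0.9878.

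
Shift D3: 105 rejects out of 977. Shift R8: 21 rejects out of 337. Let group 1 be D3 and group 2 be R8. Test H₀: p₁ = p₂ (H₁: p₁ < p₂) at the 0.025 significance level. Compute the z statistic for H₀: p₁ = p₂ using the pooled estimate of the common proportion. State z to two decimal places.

p̂₁ = 105/977 ≈ 0.1075, p̂₂ = 21/337 ≈ 0.0623.
Pooled p̂ = (105+21)/(977+337) = 126/1314 = 0.0959.
SE = √(0.0866954 × 0.0039909) = 0.0186.
z = (0.1075 − 0.0623)/0.0186 = 0.0452/0.0186 = 2.43.
p-value = P(Z < 2.428) ≈ 0.9924. With α = 0.025, fail to reject H₀.

z = 2.43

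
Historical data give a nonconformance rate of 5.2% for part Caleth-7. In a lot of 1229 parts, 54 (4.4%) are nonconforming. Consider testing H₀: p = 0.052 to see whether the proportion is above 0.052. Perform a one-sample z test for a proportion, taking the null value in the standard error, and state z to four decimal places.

p̂ = 54/1229 ≈ 0.0439382.
SE = √(p₀(1−p₀)/n) = √(0.049296/1229) = 0.0063333.
z = (0.0439382 − 0.052)/0.0063333 = -0.0080618/0.0063333 = -1.2729.

z = -1.2729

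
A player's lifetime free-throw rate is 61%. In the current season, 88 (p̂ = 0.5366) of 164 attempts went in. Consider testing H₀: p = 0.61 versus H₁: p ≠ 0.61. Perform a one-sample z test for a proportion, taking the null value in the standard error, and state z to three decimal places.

z = -1.928

p̂ = 88/164 = 0.536585.
Standard error under H₀: √(0.61×0.39/164) = 0.038087.
z = (0.536585 − 0.61)/0.038087 = -0.073415/0.038087 = -1.928.
p-value = 2·P(Z > 1.928) ≈ 0.0539.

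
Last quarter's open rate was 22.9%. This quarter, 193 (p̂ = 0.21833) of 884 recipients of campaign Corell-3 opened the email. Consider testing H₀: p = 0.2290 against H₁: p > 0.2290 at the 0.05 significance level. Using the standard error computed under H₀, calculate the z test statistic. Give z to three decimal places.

p̂ = 193/884 = 0.21833.
SE = √(p₀(1−p₀)/n) = √(0.17656/884) = 0.01413.
z = (0.21833 − 0.229)/0.01413 = -0.01067/0.01413 = -0.755.
p-value = P(Z > -0.755) ≈ 0.7750; since p > α = 0.05, fail to reject H₀.

z = -0.755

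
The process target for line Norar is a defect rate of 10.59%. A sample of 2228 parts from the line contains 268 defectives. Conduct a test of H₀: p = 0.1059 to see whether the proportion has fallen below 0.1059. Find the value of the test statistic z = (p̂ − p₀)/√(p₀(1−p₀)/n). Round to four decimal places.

z = 2.2070

p̂ = 268/2228 ≈ 0.1202873.
Under H₀, SE = √(0.1059·0.8941/2228) = √(4.24978e-05) = 0.0065190.
z = (0.1202873 − 0.1059)/0.0065190 = 0.0143873/0.0065190 = 2.2070.
p-value = P(Z < 2.207) ≈ 0.9863.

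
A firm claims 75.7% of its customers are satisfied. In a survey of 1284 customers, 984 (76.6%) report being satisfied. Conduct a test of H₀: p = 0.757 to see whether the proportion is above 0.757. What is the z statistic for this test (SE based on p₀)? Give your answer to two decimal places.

z = 0.78

p̂ = 984/1284 ≈ 0.7664.
Under H₀, SE = √(0.757·0.243/1284) = √(0.000143264) = 0.0120.
z = (0.7664 − 0.757)/0.0120 = 0.0094/0.0120 = 0.78.
p-value = P(Z > 0.782) ≈ 0.2172.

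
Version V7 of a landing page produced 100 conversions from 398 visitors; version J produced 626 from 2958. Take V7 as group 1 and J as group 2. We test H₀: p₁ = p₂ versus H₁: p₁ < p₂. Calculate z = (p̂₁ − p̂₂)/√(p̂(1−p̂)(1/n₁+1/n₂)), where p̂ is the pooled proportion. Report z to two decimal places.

z = 1.80

p̂₁ = 100/398 ≈ 0.2513, p̂₂ = 626/2958 ≈ 0.2116.
Pooled p̂ = (100+626)/(398+2958) = 726/3356 = 0.2163.
SE = √(p̂(1−p̂)(1/n₁+1/n₂)) = √(0.2163·0.7837·0.00285063) = √(0.000483269) = 0.0220.
z = (0.2513 − 0.2116)/0.0220 = 0.0397/0.0220 = 1.80.
p-value = P(Z < 1.803) ≈ 0.9643.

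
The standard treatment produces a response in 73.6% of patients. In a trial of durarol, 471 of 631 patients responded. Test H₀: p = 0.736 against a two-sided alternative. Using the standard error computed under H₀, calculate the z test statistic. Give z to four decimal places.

p̂ = 471/631 = 0.746434.
SE = √(p₀(1−p₀)/n) = √(0.1943/631) = 0.017548.
z = (0.746434 − 0.736)/0.017548 = 0.010434/0.017548 = 0.5946.

z = 0.5946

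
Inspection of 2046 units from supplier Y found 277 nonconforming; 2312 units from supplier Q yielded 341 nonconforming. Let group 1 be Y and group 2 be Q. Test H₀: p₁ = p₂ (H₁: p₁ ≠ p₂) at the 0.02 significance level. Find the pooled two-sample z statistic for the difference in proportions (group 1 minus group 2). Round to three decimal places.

p̂₁ = 277/2046 = 0.13539, p̂₂ = 341/2312 = 0.14749.
Pooled p̂ = (277+341)/(2046+2312) = 618/4358 = 0.14181.
SE = √(0.121699 × 0.000921285) = 0.01059.
z = (0.13539 − 0.14749)/0.01059 = -0.01210/0.01059 = -1.143.
Two-sided p-value ≈ 2·Φ(−1.143) = 0.2529. With α = 0.02, fail to reject H₀.

z = -1.143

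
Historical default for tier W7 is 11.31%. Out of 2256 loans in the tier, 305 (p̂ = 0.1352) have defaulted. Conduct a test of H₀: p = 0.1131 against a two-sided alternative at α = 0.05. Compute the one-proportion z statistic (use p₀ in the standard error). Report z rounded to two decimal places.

p̂ = 305/2256 ≈ 0.13520.
Standard error under H₀: √(0.1131×0.8869/2256) = 0.00667.
z = (0.13520 − 0.1131)/0.00667 = 0.02210/0.00667 = 3.31.
Two-sided p-value ≈ 2·Φ(−3.314) = 0.0009. With α = 0.05, reject H₀.

z = 3.31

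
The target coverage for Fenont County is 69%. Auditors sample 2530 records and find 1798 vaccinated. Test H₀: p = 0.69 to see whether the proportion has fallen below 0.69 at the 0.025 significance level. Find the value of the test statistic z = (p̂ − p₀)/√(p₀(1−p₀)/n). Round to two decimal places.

z = 2.25

p̂ = 1798/2530 = 0.7107.
Standard error under H₀: √(0.69×0.31/2530) = 0.0092.
z = (0.7107 − 0.69)/0.0092 = 0.0207/0.0092 = 2.25.
p-value = P(Z < 2.248) ≈ 0.9877, so at α = 0.025 we fail to reject H₀.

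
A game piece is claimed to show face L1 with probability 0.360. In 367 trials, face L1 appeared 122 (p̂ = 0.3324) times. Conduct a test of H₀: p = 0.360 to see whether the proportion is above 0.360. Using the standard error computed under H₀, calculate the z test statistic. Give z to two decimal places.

z = -1.10

p̂ = 122/367 = 0.3324.
SE = √(p₀(1−p₀)/n) = √(0.2304/367) = 0.0251.
z = (0.3324 − 0.36)/0.0251 = -0.0276/0.0251 = -1.10.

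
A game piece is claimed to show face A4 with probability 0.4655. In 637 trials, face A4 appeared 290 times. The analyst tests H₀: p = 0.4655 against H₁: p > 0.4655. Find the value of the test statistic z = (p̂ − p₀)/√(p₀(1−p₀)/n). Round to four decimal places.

z = -0.5182

p̂ = 290/637 = 0.455259.
SE = √(p₀(1−p₀)/n) = √(0.24881/637) = 0.019764.
z = (0.455259 − 0.4655)/0.019764 = -0.010241/0.019764 = -0.5182.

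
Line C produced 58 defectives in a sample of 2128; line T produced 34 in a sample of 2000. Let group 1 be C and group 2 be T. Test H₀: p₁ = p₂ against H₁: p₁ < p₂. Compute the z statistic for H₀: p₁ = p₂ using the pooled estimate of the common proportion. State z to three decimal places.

z = 2.231

p̂₁ = 58/2128 = 0.027256, p̂₂ = 34/2000 = 0.017000.
Pooled p̂ = (58+34)/(2128+2000) = 92/4128 = 0.022287.
SE = √(p̂(1−p̂)(1/n₁+1/n₂)) = √(0.022287·0.977713·0.000969925) = √(2.11348e-05) = 0.004597.
z = (0.027256 − 0.017000)/0.004597 = 0.010256/0.004597 = 2.231.
p-value = P(Z < 2.231) ≈ 0.9872.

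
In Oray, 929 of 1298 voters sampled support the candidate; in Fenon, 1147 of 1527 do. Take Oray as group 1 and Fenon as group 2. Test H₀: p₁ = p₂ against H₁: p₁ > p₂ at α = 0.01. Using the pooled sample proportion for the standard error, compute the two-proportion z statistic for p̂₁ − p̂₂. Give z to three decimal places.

z = -2.126

p̂₁ = 929/1298 ≈ 0.715716, p̂₂ = 1147/1527 ≈ 0.751146.
Pooled p̂ = (929+1147)/(1298+1527) = 2076/2825 = 0.734867.
SE = √(0.194837 × 0.00142529) = 0.016664.
z = (0.715716 − 0.751146)/0.016664 = -0.035430/0.016664 = -2.126.
p-value = P(Z > -2.126) ≈ 0.9833. With α = 0.01, fail to reject H₀.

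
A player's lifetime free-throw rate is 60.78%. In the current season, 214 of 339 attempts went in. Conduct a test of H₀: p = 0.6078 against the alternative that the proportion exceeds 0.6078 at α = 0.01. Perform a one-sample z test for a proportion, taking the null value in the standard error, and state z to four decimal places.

p̂ = 214/339 = 0.631268.
Standard error under H₀: √(0.6078×0.3922/339) = 0.026518.
z = (0.631268 − 0.6078)/0.026518 = 0.023468/0.026518 = 0.8850.
p-value = P(Z > 0.885) ≈ 0.1881. With α = 0.01, fail to reject H₀.

z = 0.8850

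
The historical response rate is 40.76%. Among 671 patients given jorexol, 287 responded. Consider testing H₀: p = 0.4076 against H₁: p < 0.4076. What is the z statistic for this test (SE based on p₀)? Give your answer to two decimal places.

z = 1.06

p̂ = 287/671 = 0.4277.
Standard error under H₀: √(0.4076×0.5924/671) = 0.0190.
z = (0.4277 − 0.4076)/0.0190 = 0.0201/0.0190 = 1.06.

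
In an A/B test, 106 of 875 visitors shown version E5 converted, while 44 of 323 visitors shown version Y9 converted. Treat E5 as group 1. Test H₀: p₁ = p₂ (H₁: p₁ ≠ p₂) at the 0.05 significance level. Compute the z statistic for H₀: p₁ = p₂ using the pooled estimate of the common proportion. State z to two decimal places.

z = -0.70

p̂₁ = 106/875 = 0.1211, p̂₂ = 44/323 = 0.1362.
Pooled p̂ = (106+44)/(875+323) = 150/1198 = 0.1252.
SE = √(p̂(1−p̂)(1/n₁+1/n₂)) = √(0.1252·0.8748·0.00423883) = √(0.000464286) = 0.0215.
z = (0.1211 − 0.1362)/0.0215 = -0.0151/0.0215 = -0.70.
Two-sided p-value ≈ 2·Φ(−0.700) = 0.4840, so at α = 0.05 we fail to reject H₀.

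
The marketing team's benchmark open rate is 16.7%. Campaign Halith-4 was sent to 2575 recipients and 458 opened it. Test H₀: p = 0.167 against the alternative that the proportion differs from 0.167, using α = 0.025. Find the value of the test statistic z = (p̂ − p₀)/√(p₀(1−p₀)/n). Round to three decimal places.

p̂ = 458/2575 = 0.17786.
Under H₀, SE = √(0.167·0.833/2575) = √(5.40237e-05) = 0.00735.
z = (0.17786 − 0.167)/0.00735 = 0.01086/0.00735 = 1.478.
Two-sided p-value ≈ 2·Φ(−1.478) = 0.1394, so at α = 0.025 we fail to reject H₀.

z = 1.478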